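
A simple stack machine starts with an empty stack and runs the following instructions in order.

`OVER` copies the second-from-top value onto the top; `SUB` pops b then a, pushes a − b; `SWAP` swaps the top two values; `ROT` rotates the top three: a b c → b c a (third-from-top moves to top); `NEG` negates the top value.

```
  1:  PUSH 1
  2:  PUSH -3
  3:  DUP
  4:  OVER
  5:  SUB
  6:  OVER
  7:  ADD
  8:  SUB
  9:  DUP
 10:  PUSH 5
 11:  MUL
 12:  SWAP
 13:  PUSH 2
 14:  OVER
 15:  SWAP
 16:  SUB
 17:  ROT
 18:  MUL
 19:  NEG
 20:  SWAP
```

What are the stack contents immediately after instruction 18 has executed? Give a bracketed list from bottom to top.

[1, 0, 0]

PUSH 1   [1]
PUSH -3  [1, -3]
DUP      [1, -3, -3]
OVER     [1, -3, -3, -3]
SUB      [1, -3, 0]
OVER     [1, -3, 0, -3]
ADD      [1, -3, -3]
SUB      [1, 0]
DUP      [1, 0, 0]
PUSH 5   [1, 0, 0, 5]
MUL      [1, 0, 0]
SWAP     [1, 0, 0]
PUSH 2   [1, 0, 0, 2]
OVER     [1, 0, 0, 2, 0]
SWAP     [1, 0, 0, 0, 2]
SUB      [1, 0, 0, -2]
ROT      [1, 0, -2, 0]
MUL      [1, 0, 0]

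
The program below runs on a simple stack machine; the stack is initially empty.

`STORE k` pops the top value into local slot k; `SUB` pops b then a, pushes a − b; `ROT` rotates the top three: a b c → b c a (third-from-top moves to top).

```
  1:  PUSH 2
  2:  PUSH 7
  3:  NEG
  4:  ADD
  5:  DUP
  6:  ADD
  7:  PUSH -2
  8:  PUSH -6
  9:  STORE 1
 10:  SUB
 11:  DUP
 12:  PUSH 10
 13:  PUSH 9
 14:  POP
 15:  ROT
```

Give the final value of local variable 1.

-6

PUSH 2  -> 2
PUSH 7  -> 2 7
NEG     -> 2 -7
ADD     -> -5
DUP     -> -5 -5
ADD     -> -10
PUSH -2 -> -10 -2
PUSH -6 -> -10 -2 -6
STORE 1 -> -10 -2
SUB     -> -8
DUP     -> -8 -8
PUSH 10 -> -8 -8 10
PUSH 9  -> -8 -8 10 9
POP     -> -8 -8 10
ROT     -> -8 10 -8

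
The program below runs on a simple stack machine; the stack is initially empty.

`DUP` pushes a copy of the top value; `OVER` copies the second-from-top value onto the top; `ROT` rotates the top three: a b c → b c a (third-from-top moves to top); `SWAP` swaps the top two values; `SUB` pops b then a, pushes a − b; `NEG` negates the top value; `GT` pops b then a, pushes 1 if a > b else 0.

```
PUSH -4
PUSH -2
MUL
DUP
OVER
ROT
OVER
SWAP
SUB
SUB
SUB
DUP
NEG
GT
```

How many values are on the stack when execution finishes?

PUSH -4 : -4
PUSH -2 : -4 -2
MUL     : 8
DUP     : 8 8
OVER    : 8 8 8
ROT     : 8 8 8
OVER    : 8 8 8 8
SWAP    : 8 8 8 8
SUB     : 8 8 0
SUB     : 8 8
SUB     : 0
DUP     : 0 0
NEG     : 0 0
GT      : 0

1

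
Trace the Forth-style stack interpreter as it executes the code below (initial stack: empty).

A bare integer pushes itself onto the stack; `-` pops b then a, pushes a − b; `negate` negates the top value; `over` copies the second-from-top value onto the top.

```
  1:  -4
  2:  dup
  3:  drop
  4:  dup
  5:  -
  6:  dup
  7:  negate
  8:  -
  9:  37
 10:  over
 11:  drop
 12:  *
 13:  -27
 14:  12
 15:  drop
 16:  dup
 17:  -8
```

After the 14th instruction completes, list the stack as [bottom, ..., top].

[0, -27, 12]

-4      -4
dup     -4 -4
drop    -4
dup     -4 -4
-       0
dup     0 0
negate  0 0
-       0
37      0 37
over    0 37 0
drop    0 37
*       0
-27     0 -27
12      0 -27 12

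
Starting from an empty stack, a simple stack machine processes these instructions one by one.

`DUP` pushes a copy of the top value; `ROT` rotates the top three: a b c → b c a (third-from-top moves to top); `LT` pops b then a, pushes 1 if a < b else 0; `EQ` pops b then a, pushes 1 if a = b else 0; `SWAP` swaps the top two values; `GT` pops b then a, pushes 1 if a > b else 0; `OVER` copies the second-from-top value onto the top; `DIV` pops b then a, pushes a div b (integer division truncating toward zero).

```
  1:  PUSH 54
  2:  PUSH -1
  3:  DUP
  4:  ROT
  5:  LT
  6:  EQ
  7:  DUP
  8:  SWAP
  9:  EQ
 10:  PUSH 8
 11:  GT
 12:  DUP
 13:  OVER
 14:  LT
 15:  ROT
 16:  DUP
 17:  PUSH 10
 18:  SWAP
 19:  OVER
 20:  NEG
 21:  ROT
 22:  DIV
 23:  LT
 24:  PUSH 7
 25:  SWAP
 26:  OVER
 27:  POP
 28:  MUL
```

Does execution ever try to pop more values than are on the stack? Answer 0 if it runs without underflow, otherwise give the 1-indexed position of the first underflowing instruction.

15

PUSH 54 → [54]
PUSH -1 → [54, -1]
DUP     → [54, -1, -1]
ROT     → [-1, -1, 54]
LT      → [-1, 1]
EQ      → [0]
DUP     → [0, 0]
SWAP    → [0, 0]
EQ      → [1]
PUSH 8  → [1, 8]
GT      → [0]
DUP     → [0, 0]
OVER    → [0, 0, 0]
LT      → [0, 0]
ROT  — needs 3 operands, stack has 2 → underflow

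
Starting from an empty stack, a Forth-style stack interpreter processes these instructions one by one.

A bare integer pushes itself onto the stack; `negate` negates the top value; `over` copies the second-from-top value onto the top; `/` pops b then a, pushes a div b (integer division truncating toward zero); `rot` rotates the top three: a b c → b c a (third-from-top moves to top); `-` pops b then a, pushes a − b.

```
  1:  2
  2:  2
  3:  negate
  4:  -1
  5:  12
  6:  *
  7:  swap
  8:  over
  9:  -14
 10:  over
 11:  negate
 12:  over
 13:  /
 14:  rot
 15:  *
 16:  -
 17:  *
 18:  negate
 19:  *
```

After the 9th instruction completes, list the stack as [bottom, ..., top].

2       2
2       2 2
negate  2 -2
-1      2 -2 -1
12      2 -2 -1 12
*       2 -2 -12
swap    2 -12 -2
over    2 -12 -2 -12
-14     2 -12 -2 -12 -14

[2, -12, -2, -12, -14]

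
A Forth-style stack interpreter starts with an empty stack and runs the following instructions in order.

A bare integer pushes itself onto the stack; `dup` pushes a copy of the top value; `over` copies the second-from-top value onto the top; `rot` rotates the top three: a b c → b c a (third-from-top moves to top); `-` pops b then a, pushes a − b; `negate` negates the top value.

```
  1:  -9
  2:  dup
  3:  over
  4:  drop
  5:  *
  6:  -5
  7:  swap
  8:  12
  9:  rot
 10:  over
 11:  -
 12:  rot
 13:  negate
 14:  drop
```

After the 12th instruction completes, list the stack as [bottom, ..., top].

[12, -17, 81]

-9   : [-9]
dup  : [-9, -9]
over : [-9, -9, -9]
drop : [-9, -9]
*    : [81]
-5   : [81, -5]
swap : [-5, 81]
12   : [-5, 81, 12]
rot  : [81, 12, -5]
over : [81, 12, -5, 12]
-    : [81, 12, -17]
rot  : [12, -17, 81]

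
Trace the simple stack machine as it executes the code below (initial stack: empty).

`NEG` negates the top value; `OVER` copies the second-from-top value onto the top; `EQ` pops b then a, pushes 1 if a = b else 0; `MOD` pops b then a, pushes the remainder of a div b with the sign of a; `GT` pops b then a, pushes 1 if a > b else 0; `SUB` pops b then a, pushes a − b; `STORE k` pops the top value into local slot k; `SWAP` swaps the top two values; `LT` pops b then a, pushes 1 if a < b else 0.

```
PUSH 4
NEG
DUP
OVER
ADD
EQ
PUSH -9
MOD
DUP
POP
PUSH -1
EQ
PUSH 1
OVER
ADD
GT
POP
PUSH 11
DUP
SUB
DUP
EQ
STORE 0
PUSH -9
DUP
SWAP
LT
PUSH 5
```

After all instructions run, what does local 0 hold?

1

PUSH 4  -> [4]
NEG     -> [-4]
DUP     -> [-4, -4]
OVER    -> [-4, -4, -4]
ADD     -> [-4, -8]
EQ      -> [0]
PUSH -9 -> [0, -9]
MOD     -> [0]
DUP     -> [0, 0]
POP     -> [0]
PUSH -1 -> [0, -1]
EQ      -> [0]
PUSH 1  -> [0, 1]
OVER    -> [0, 1, 0]
ADD     -> [0, 1]
GT      -> [0]
POP     -> []
PUSH 11 -> [11]
DUP     -> [11, 11]
SUB     -> [0]
DUP     -> [0, 0]
EQ      -> [1]
STORE 0 -> []
PUSH -9 -> [-9]
DUP     -> [-9, -9]
SWAP    -> [-9, -9]
LT      -> [0]
PUSH 5  -> [0, 5]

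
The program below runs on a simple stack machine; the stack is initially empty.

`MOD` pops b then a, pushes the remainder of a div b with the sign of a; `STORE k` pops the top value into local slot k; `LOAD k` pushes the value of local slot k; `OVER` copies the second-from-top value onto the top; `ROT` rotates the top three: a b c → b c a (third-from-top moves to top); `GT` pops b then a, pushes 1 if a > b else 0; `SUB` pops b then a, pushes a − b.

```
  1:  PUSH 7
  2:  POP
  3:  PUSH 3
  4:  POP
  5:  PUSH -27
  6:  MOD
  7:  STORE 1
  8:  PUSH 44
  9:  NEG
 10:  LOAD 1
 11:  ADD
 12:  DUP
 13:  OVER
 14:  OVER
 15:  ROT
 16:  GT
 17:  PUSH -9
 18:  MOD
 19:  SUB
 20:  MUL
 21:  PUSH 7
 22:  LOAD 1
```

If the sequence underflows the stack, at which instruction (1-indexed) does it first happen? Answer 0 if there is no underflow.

PUSH 7   → [7]
POP      → []
PUSH 3   → [3]
POP      → []
PUSH -27 → [-27]
MOD  — needs 2 operands, stack has 1 → underflow

6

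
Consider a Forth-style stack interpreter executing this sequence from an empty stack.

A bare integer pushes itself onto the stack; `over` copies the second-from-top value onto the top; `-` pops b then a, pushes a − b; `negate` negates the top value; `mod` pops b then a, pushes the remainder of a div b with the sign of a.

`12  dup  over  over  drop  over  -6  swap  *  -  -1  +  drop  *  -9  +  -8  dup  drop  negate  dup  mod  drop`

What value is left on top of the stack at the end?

135

12     → 12
dup    → 12 12
over   → 12 12 12
over   → 12 12 12 12
drop   → 12 12 12
over   → 12 12 12 12
-6     → 12 12 12 12 -6
swap   → 12 12 12 -6 12
*      → 12 12 12 -72
-      → 12 12 84
-1     → 12 12 84 -1
+      → 12 12 83
drop   → 12 12
*      → 144
-9     → 144 -9
+      → 135
-8     → 135 -8
dup    → 135 -8 -8
drop   → 135 -8
negate → 135 8
dup    → 135 8 8
mod    → 135 0
drop   → 135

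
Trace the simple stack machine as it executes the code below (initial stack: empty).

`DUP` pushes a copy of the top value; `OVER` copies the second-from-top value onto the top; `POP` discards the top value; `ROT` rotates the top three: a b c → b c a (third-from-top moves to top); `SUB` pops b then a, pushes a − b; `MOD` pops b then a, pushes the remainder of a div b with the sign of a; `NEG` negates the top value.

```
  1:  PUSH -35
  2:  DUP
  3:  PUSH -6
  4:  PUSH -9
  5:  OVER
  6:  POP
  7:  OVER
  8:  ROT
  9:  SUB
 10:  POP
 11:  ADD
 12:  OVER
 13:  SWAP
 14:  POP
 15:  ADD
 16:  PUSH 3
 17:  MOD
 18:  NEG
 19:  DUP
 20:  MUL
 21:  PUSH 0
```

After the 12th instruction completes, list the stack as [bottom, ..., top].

[-35, -44, -35]

PUSH -35  -35
DUP       -35 -35
PUSH -6   -35 -35 -6
PUSH -9   -35 -35 -6 -9
OVER      -35 -35 -6 -9 -6
POP       -35 -35 -6 -9
OVER      -35 -35 -6 -9 -6
ROT       -35 -35 -9 -6 -6
SUB       -35 -35 -9 0
POP       -35 -35 -9
ADD       -35 -44
OVER      -35 -44 -35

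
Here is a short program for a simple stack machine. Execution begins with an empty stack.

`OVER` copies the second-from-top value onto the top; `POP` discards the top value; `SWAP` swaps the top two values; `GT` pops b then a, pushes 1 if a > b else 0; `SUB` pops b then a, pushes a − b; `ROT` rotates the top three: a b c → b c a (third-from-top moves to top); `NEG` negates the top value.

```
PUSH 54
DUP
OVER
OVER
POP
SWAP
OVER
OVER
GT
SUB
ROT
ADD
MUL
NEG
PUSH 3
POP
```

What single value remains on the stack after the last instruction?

-5832

PUSH 54 : 54
DUP     : 54 54
OVER    : 54 54 54
OVER    : 54 54 54 54
POP     : 54 54 54
SWAP    : 54 54 54
OVER    : 54 54 54 54
OVER    : 54 54 54 54 54
GT      : 54 54 54 0
SUB     : 54 54 54
ROT     : 54 54 54
ADD     : 54 108
MUL     : 5832
NEG     : -5832
PUSH 3  : -5832 3
POP     : -5832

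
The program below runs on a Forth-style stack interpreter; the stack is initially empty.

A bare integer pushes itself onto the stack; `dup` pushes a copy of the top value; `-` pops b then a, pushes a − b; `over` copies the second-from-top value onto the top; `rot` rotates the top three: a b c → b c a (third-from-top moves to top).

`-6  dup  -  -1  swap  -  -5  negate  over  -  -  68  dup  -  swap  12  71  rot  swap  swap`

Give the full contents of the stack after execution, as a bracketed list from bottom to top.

[0, 12, 71, -7]

-6     -> -6
dup    -> -6 -6
-      -> 0
-1     -> 0 -1
swap   -> -1 0
-      -> -1
-5     -> -1 -5
negate -> -1 5
over   -> -1 5 -1
-      -> -1 6
-      -> -7
68     -> -7 68
dup    -> -7 68 68
-      -> -7 0
swap   -> 0 -7
12     -> 0 -7 12
71     -> 0 -7 12 71
rot    -> 0 12 71 -7
swap   -> 0 12 -7 71
swap   -> 0 12 71 -7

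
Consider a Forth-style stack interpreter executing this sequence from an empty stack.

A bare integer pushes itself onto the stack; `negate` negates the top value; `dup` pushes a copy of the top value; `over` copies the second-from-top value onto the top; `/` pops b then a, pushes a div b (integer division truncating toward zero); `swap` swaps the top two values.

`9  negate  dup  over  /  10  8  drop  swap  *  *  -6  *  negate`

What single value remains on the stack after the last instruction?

9      → 9
negate → -9
dup    → -9 -9
over   → -9 -9 -9
/      → -9 1
10     → -9 1 10
8      → -9 1 10 8
drop   → -9 1 10
swap   → -9 10 1
*      → -9 10
*      → -90
-6     → -90 -6
*      → 540
negate → -540

-540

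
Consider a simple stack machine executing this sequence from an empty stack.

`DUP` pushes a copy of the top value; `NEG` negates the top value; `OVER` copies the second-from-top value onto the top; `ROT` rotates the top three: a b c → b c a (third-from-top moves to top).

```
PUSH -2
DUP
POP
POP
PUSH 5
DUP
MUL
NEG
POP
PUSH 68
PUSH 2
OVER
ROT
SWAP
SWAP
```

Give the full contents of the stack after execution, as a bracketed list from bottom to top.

PUSH -2 → [-2]
DUP     → [-2, -2]
POP     → [-2]
POP     → []
PUSH 5  → [5]
DUP     → [5, 5]
MUL     → [25]
NEG     → [-25]
POP     → []
PUSH 68 → [68]
PUSH 2  → [68, 2]
OVER    → [68, 2, 68]
ROT     → [2, 68, 68]
SWAP    → [2, 68, 68]
SWAP    → [2, 68, 68]

[2, 68, 68]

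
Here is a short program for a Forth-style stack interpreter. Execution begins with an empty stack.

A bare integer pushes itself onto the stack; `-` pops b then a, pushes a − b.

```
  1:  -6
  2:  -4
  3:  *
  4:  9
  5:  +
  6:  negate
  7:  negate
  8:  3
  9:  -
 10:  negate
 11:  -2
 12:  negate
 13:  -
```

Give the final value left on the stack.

-6     : [-6]
-4     : [-6, -4]
*      : [24]
9      : [24, 9]
+      : [33]
negate : [-33]
negate : [33]
3      : [33, 3]
-      : [30]
negate : [-30]
-2     : [-30, -2]
negate : [-30, 2]
-      : [-32]

-32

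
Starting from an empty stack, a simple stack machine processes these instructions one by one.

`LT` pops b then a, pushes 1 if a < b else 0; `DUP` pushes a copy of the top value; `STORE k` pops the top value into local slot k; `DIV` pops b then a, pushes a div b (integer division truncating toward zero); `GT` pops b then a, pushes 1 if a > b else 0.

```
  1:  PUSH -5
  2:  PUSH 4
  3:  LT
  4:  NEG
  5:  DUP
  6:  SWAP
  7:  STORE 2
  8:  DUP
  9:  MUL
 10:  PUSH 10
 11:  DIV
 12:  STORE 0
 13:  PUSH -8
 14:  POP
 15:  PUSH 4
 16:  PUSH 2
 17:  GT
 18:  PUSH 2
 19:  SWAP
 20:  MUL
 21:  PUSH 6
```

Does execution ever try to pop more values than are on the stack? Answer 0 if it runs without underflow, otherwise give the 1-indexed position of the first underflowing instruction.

PUSH -5 → -5
PUSH 4  → -5 4
LT      → 1
NEG     → -1
DUP     → -1 -1
SWAP    → -1 -1
STORE 2 → -1
DUP     → -1 -1
MUL     → 1
PUSH 10 → 1 10
DIV     → 0
STORE 0 → (empty)
PUSH -8 → -8
POP     → (empty)
PUSH 4  → 4
PUSH 2  → 4 2
GT      → 1
PUSH 2  → 1 2
SWAP    → 2 1
MUL     → 2
PUSH 6  → 2 6

0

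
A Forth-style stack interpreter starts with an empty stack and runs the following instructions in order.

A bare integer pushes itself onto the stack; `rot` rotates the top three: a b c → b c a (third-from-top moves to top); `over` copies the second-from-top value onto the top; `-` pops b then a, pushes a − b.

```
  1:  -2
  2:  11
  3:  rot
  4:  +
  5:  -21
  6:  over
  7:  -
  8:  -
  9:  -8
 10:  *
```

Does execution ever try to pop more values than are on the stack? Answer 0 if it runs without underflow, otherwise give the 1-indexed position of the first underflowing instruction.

3

-2 : -2
11 : -2 11
rot  — needs 3 operands, stack has 2 → underflow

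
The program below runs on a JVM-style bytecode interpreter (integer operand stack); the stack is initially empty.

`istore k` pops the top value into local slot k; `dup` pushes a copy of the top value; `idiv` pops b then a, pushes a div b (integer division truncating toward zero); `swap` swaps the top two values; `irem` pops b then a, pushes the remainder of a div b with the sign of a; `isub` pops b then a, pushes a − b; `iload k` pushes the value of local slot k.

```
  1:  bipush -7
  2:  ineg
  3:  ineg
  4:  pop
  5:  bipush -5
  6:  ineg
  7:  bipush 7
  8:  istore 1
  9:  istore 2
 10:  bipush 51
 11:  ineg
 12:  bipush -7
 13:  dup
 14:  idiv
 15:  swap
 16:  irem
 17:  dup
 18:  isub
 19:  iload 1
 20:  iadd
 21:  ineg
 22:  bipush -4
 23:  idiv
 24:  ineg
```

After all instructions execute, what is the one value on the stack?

bipush -7  -7
ineg       7
ineg       -7
pop        (empty)
bipush -5  -5
ineg       5
bipush 7   5 7
istore 1   5
istore 2   (empty)
bipush 51  51
ineg       -51
bipush -7  -51 -7
dup        -51 -7 -7
idiv       -51 1
swap       1 -51
irem       1
dup        1 1
isub       0
iload 1    0 7
iadd       7
ineg       -7
bipush -4  -7 -4
idiv       1
ineg       -1

-1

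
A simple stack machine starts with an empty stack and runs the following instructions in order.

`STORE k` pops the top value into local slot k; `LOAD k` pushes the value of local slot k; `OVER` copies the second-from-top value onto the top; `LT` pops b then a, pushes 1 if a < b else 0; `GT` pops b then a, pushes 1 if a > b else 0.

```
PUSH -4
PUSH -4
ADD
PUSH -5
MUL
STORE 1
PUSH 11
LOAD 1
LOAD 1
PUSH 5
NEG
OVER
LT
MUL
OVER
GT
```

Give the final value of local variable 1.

40

PUSH -4 -> [-4]
PUSH -4 -> [-4, -4]
ADD     -> [-8]
PUSH -5 -> [-8, -5]
MUL     -> [40]
STORE 1 -> []
PUSH 11 -> [11]
LOAD 1  -> [11, 40]
LOAD 1  -> [11, 40, 40]
PUSH 5  -> [11, 40, 40, 5]
NEG     -> [11, 40, 40, -5]
OVER    -> [11, 40, 40, -5, 40]
LT      -> [11, 40, 40, 1]
MUL     -> [11, 40, 40]
OVER    -> [11, 40, 40, 40]
GT      -> [11, 40, 0]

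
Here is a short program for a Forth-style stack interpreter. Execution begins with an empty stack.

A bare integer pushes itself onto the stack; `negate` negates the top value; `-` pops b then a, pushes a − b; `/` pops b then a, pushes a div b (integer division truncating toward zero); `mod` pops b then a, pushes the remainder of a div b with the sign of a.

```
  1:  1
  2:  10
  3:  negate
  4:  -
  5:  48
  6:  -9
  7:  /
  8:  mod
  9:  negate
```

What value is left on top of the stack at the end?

-1

1      : [1]
10     : [1, 10]
negate : [1, -10]
-      : [11]
48     : [11, 48]
-9     : [11, 48, -9]
/      : [11, -5]
mod    : [1]
negate : [-1]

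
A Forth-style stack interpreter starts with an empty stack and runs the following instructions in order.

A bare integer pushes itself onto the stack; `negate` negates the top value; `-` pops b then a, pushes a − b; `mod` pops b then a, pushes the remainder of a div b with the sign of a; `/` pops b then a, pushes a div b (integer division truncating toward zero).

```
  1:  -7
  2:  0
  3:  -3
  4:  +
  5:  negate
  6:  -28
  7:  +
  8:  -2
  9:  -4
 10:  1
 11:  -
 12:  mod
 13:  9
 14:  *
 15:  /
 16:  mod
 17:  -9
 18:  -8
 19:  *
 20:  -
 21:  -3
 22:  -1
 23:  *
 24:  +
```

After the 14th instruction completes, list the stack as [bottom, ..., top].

[-7, -25, -18]

-7     → [-7]
0      → [-7, 0]
-3     → [-7, 0, -3]
+      → [-7, -3]
negate → [-7, 3]
-28    → [-7, 3, -28]
+      → [-7, -25]
-2     → [-7, -25, -2]
-4     → [-7, -25, -2, -4]
1      → [-7, -25, -2, -4, 1]
-      → [-7, -25, -2, -5]
mod    → [-7, -25, -2]
9      → [-7, -25, -2, 9]
*      → [-7, -25, -18]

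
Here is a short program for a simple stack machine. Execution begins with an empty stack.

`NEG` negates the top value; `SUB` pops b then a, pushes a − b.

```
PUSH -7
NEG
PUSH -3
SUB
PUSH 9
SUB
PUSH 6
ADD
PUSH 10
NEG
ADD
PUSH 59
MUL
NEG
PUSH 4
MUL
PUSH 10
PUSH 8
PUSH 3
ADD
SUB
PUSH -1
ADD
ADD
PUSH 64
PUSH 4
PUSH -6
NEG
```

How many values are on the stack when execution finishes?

4

PUSH -7 → [-7]
NEG     → [7]
PUSH -3 → [7, -3]
SUB     → [10]
PUSH 9  → [10, 9]
SUB     → [1]
PUSH 6  → [1, 6]
ADD     → [7]
PUSH 10 → [7, 10]
NEG     → [7, -10]
ADD     → [-3]
PUSH 59 → [-3, 59]
MUL     → [-177]
NEG     → [177]
PUSH 4  → [177, 4]
MUL     → [708]
PUSH 10 → [708, 10]
PUSH 8  → [708, 10, 8]
PUSH 3  → [708, 10, 8, 3]
ADD     → [708, 10, 11]
SUB     → [708, -1]
PUSH -1 → [708, -1, -1]
ADD     → [708, -2]
ADD     → [706]
PUSH 64 → [706, 64]
PUSH 4  → [706, 64, 4]
PUSH -6 → [706, 64, 4, -6]
NEG     → [706, 64, 4, 6]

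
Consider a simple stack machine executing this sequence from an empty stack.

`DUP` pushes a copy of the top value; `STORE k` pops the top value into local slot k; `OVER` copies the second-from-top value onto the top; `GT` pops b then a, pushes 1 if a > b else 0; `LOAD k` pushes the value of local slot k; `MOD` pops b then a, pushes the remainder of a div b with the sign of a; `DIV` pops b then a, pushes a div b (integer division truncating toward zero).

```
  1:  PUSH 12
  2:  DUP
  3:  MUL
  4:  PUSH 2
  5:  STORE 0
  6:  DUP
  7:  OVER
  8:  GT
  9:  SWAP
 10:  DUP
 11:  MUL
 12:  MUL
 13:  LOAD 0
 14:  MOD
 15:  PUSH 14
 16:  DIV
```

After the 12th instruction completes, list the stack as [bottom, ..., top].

[0]

PUSH 12 -> [12]
DUP     -> [12, 12]
MUL     -> [144]
PUSH 2  -> [144, 2]
STORE 0 -> [144]
DUP     -> [144, 144]
OVER    -> [144, 144, 144]
GT      -> [144, 0]
SWAP    -> [0, 144]
DUP     -> [0, 144, 144]
MUL     -> [0, 20736]
MUL     -> [0]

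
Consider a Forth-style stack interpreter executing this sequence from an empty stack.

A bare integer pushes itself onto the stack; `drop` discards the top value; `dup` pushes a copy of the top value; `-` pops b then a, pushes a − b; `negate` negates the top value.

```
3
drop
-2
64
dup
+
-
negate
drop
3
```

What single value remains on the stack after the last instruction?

3

3      -> [3]
drop   -> []
-2     -> [-2]
64     -> [-2, 64]
dup    -> [-2, 64, 64]
+      -> [-2, 128]
-      -> [-130]
negate -> [130]
drop   -> []
3      -> [3]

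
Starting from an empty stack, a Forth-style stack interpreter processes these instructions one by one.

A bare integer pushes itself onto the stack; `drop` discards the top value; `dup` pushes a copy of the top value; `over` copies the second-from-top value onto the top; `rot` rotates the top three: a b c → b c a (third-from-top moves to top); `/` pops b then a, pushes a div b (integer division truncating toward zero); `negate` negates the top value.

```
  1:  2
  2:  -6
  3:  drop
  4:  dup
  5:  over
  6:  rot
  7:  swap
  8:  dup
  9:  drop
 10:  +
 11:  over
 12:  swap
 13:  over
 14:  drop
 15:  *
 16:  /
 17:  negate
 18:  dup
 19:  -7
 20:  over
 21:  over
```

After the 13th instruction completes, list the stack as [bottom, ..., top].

2    : 2
-6   : 2 -6
drop : 2
dup  : 2 2
over : 2 2 2
rot  : 2 2 2
swap : 2 2 2
dup  : 2 2 2 2
drop : 2 2 2
+    : 2 4
over : 2 4 2
swap : 2 2 4
over : 2 2 4 2

[2, 2, 4, 2]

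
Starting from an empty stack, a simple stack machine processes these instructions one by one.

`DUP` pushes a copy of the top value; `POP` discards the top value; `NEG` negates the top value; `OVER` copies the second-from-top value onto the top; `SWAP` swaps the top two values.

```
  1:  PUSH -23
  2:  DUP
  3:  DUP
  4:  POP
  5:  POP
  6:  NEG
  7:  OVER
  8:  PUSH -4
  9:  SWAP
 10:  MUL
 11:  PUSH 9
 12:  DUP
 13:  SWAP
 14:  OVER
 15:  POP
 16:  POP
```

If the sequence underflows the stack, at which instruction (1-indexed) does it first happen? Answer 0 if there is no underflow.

7

PUSH -23  -23
DUP       -23 -23
DUP       -23 -23 -23
POP       -23 -23
POP       -23
NEG       23
OVER  — needs 2 operands, stack has 1 → underflow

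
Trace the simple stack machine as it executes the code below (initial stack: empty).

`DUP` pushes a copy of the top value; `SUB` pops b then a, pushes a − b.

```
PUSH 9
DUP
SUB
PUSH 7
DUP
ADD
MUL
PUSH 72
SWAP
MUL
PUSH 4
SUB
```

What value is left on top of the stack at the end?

-4

PUSH 9  -> 9
DUP     -> 9 9
SUB     -> 0
PUSH 7  -> 0 7
DUP     -> 0 7 7
ADD     -> 0 14
MUL     -> 0
PUSH 72 -> 0 72
SWAP    -> 72 0
MUL     -> 0
PUSH 4  -> 0 4
SUB     -> -4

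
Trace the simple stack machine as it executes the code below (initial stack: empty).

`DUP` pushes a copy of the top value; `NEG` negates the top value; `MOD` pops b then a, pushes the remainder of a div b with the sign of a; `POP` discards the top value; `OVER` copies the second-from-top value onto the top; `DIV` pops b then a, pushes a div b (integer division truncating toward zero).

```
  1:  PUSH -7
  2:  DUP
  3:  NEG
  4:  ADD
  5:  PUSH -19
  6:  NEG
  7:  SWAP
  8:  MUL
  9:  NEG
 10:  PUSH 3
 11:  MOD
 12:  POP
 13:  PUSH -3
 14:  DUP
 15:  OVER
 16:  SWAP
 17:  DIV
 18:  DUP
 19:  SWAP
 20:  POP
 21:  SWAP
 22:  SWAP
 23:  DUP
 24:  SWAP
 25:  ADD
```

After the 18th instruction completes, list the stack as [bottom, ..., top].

[-3, 1, 1]

PUSH -7  → -7
DUP      → -7 -7
NEG      → -7 7
ADD      → 0
PUSH -19 → 0 -19
NEG      → 0 19
SWAP     → 19 0
MUL      → 0
NEG      → 0
PUSH 3   → 0 3
MOD      → 0
POP      → (empty)
PUSH -3  → -3
DUP      → -3 -3
OVER     → -3 -3 -3
SWAP     → -3 -3 -3
DIV      → -3 1
DUP      → -3 1 1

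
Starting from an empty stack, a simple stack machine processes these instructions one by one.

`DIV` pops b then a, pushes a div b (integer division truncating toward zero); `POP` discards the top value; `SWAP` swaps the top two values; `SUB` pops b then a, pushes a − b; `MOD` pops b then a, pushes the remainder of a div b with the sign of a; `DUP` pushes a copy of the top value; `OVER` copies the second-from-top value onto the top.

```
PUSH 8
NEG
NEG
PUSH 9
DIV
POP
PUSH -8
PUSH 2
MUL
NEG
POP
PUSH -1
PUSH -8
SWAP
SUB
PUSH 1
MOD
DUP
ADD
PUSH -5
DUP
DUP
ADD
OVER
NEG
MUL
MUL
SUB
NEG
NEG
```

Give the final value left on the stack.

-250

PUSH 8  : 8
NEG     : -8
NEG     : 8
PUSH 9  : 8 9
DIV     : 0
POP     : (empty)
PUSH -8 : -8
PUSH 2  : -8 2
MUL     : -16
NEG     : 16
POP     : (empty)
PUSH -1 : -1
PUSH -8 : -1 -8
SWAP    : -8 -1
SUB     : -7
PUSH 1  : -7 1
MOD     : 0
DUP     : 0 0
ADD     : 0
PUSH -5 : 0 -5
DUP     : 0 -5 -5
DUP     : 0 -5 -5 -5
ADD     : 0 -5 -10
OVER    : 0 -5 -10 -5
NEG     : 0 -5 -10 5
MUL     : 0 -5 -50
MUL     : 0 250
SUB     : -250
NEG     : 250
NEG     : -250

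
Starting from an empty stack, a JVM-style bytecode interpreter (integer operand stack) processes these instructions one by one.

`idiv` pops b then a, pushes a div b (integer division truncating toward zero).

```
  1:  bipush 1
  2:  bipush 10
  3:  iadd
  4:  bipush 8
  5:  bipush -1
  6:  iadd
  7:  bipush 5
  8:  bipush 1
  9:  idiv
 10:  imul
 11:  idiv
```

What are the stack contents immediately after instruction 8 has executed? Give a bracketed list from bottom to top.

[11, 7, 5, 1]

bipush 1   [1]
bipush 10  [1, 10]
iadd       [11]
bipush 8   [11, 8]
bipush -1  [11, 8, -1]
iadd       [11, 7]
bipush 5   [11, 7, 5]
bipush 1   [11, 7, 5, 1]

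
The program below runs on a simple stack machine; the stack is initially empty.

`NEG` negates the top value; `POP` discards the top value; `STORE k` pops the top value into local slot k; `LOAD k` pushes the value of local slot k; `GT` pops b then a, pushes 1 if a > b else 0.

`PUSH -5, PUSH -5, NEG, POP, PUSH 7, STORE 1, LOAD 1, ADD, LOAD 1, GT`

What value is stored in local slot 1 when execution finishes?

7

PUSH -5 -> [-5]
PUSH -5 -> [-5, -5]
NEG     -> [-5, 5]
POP     -> [-5]
PUSH 7  -> [-5, 7]
STORE 1 -> [-5]
LOAD 1  -> [-5, 7]
ADD     -> [2]
LOAD 1  -> [2, 7]
GT      -> [0]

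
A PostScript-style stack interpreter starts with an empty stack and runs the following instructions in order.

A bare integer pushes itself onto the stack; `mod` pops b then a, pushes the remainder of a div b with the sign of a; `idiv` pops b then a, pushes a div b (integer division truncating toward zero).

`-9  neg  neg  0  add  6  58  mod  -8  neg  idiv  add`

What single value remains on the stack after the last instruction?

-9

-9   : [-9]
neg  : [9]
neg  : [-9]
0    : [-9, 0]
add  : [-9]
6    : [-9, 6]
58   : [-9, 6, 58]
mod  : [-9, 6]
-8   : [-9, 6, -8]
neg  : [-9, 6, 8]
idiv : [-9, 0]
add  : [-9]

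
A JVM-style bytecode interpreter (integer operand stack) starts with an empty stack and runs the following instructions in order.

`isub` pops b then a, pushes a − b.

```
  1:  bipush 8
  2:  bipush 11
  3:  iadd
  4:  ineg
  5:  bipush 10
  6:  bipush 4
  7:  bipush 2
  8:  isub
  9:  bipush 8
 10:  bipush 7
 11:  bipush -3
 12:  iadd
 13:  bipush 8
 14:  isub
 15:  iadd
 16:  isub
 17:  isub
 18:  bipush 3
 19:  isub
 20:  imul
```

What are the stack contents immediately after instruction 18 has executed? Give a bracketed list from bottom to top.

bipush 8   8
bipush 11  8 11
iadd       19
ineg       -19
bipush 10  -19 10
bipush 4   -19 10 4
bipush 2   -19 10 4 2
isub       -19 10 2
bipush 8   -19 10 2 8
bipush 7   -19 10 2 8 7
bipush -3  -19 10 2 8 7 -3
iadd       -19 10 2 8 4
bipush 8   -19 10 2 8 4 8
isub       -19 10 2 8 -4
iadd       -19 10 2 4
isub       -19 10 -2
isub       -19 12
bipush 3   -19 12 3

[-19, 12, 3]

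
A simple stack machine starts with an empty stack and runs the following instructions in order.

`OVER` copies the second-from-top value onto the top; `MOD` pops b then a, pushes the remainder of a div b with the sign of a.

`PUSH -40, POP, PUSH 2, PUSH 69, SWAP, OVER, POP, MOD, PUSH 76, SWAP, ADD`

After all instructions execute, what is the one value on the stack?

PUSH -40 : -40
POP      : (empty)
PUSH 2   : 2
PUSH 69  : 2 69
SWAP     : 69 2
OVER     : 69 2 69
POP      : 69 2
MOD      : 1
PUSH 76  : 1 76
SWAP     : 76 1
ADD      : 77

77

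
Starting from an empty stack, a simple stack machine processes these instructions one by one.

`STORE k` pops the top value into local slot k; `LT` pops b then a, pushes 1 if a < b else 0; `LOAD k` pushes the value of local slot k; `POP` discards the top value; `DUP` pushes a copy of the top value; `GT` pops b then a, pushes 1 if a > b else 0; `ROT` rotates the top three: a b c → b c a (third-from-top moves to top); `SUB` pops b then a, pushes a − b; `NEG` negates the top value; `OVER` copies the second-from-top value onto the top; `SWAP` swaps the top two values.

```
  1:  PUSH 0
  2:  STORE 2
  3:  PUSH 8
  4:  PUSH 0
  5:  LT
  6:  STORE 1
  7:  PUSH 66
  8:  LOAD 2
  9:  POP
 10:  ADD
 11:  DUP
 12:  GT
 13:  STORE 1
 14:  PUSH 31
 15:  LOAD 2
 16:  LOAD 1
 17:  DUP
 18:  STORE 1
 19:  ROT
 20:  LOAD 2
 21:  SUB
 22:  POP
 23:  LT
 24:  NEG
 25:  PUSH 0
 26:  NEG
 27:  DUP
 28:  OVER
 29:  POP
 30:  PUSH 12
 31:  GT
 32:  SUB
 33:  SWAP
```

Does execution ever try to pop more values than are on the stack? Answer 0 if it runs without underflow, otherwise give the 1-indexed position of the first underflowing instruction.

PUSH 0  -> 0
STORE 2 -> (empty)
PUSH 8  -> 8
PUSH 0  -> 8 0
LT      -> 0
STORE 1 -> (empty)
PUSH 66 -> 66
LOAD 2  -> 66 0
POP     -> 66
ADD  — needs 2 operands, stack has 1 → underflow

10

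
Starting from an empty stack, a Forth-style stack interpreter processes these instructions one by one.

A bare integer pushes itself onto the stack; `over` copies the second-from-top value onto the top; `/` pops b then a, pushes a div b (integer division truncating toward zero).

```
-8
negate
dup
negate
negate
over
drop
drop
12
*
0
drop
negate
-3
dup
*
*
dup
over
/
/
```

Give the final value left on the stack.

-864

-8     -> -8
negate -> 8
dup    -> 8 8
negate -> 8 -8
negate -> 8 8
over   -> 8 8 8
drop   -> 8 8
drop   -> 8
12     -> 8 12
*      -> 96
0      -> 96 0
drop   -> 96
negate -> -96
-3     -> -96 -3
dup    -> -96 -3 -3
*      -> -96 9
*      -> -864
dup    -> -864 -864
over   -> -864 -864 -864
/      -> -864 1
/      -> -864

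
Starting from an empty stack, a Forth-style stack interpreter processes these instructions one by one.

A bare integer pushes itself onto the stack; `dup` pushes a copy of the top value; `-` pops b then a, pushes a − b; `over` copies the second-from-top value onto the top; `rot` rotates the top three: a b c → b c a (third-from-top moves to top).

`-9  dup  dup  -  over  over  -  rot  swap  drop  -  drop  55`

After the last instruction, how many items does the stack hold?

1

-9   → [-9]
dup  → [-9, -9]
dup  → [-9, -9, -9]
-    → [-9, 0]
over → [-9, 0, -9]
over → [-9, 0, -9, 0]
-    → [-9, 0, -9]
rot  → [0, -9, -9]
swap → [0, -9, -9]
drop → [0, -9]
-    → [9]
drop → []
55   → [55]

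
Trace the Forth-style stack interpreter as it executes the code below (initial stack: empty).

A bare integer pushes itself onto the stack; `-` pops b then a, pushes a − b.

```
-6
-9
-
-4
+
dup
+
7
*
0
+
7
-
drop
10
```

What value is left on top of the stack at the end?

10

-6    [-6]
-9    [-6, -9]
-     [3]
-4    [3, -4]
+     [-1]
dup   [-1, -1]
+     [-2]
7     [-2, 7]
*     [-14]
0     [-14, 0]
+     [-14]
7     [-14, 7]
-     [-21]
drop  []
10    [10]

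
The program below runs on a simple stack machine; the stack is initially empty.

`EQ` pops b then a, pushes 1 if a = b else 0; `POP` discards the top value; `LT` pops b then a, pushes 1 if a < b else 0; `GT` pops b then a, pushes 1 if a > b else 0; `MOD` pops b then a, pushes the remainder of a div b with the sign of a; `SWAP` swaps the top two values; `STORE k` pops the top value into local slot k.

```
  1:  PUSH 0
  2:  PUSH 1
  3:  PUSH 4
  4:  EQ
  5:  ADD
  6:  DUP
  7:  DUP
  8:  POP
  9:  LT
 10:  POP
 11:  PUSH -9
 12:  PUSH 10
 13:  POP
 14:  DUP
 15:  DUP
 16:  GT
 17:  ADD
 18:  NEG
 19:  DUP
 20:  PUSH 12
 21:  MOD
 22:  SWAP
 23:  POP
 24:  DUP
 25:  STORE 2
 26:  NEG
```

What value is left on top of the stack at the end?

-9

PUSH 0  : 0
PUSH 1  : 0 1
PUSH 4  : 0 1 4
EQ      : 0 0
ADD     : 0
DUP     : 0 0
DUP     : 0 0 0
POP     : 0 0
LT      : 0
POP     : (empty)
PUSH -9 : -9
PUSH 10 : -9 10
POP     : -9
DUP     : -9 -9
DUP     : -9 -9 -9
GT      : -9 0
ADD     : -9
NEG     : 9
DUP     : 9 9
PUSH 12 : 9 9 12
MOD     : 9 9
SWAP    : 9 9
POP     : 9
DUP     : 9 9
STORE 2 : 9
NEG     : -9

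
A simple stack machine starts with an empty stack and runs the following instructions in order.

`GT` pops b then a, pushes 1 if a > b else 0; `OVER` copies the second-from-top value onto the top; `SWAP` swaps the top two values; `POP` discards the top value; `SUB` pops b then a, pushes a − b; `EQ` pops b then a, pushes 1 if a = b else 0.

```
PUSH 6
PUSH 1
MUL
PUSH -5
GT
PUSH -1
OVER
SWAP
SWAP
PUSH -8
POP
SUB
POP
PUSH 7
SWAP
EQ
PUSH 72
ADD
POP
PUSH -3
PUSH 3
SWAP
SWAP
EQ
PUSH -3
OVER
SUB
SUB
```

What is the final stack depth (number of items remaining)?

PUSH 6   6
PUSH 1   6 1
MUL      6
PUSH -5  6 -5
GT       1
PUSH -1  1 -1
OVER     1 -1 1
SWAP     1 1 -1
SWAP     1 -1 1
PUSH -8  1 -1 1 -8
POP      1 -1 1
SUB      1 -2
POP      1
PUSH 7   1 7
SWAP     7 1
EQ       0
PUSH 72  0 72
ADD      72
POP      (empty)
PUSH -3  -3
PUSH 3   -3 3
SWAP     3 -3
SWAP     -3 3
EQ       0
PUSH -3  0 -3
OVER     0 -3 0
SUB      0 -3
SUB      3

1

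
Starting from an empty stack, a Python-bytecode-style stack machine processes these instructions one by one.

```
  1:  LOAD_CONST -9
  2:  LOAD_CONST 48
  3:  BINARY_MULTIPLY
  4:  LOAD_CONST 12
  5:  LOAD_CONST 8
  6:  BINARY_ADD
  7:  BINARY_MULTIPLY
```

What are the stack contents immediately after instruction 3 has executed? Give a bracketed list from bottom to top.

LOAD_CONST -9   -> -9
LOAD_CONST 48   -> -9 48
BINARY_MULTIPLY -> -432

[-432]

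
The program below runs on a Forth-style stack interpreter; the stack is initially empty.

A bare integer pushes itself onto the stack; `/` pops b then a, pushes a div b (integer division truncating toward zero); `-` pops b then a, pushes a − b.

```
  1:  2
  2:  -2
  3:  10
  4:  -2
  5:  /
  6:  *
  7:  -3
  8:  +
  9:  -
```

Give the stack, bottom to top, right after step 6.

2  -> 2
-2 -> 2 -2
10 -> 2 -2 10
-2 -> 2 -2 10 -2
/  -> 2 -2 -5
*  -> 2 10

[2, 10]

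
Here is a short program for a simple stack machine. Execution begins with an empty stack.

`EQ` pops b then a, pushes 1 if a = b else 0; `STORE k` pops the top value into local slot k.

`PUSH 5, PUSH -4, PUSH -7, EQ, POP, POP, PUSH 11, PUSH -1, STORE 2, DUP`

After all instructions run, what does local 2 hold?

-1

PUSH 5  -> 5
PUSH -4 -> 5 -4
PUSH -7 -> 5 -4 -7
EQ      -> 5 0
POP     -> 5
POP     -> (empty)
PUSH 11 -> 11
PUSH -1 -> 11 -1
STORE 2 -> 11
DUP     -> 11 11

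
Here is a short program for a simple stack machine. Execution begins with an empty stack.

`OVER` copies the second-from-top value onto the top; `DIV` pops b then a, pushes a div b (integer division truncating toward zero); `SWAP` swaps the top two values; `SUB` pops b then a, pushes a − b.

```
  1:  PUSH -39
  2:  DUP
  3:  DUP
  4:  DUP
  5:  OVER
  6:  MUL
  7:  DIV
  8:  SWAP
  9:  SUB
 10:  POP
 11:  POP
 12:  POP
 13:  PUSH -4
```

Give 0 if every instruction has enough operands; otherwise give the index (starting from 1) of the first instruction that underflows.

PUSH -39  [-39]
DUP       [-39, -39]
DUP       [-39, -39, -39]
DUP       [-39, -39, -39, -39]
OVER      [-39, -39, -39, -39, -39]
MUL       [-39, -39, -39, 1521]
DIV       [-39, -39, 0]
SWAP      [-39, 0, -39]
SUB       [-39, 39]
POP       [-39]
POP       []
POP  — needs 1 operand, stack has 0 → underflow

12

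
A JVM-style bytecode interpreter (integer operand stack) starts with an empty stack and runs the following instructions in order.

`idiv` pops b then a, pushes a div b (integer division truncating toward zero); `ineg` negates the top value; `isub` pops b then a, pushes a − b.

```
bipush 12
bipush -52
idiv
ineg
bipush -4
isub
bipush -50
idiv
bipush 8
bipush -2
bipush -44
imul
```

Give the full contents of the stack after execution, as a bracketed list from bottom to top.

[0, 8, 88]

bipush 12  : 12
bipush -52 : 12 -52
idiv       : 0
ineg       : 0
bipush -4  : 0 -4
isub       : 4
bipush -50 : 4 -50
idiv       : 0
bipush 8   : 0 8
bipush -2  : 0 8 -2
bipush -44 : 0 8 -2 -44
imul       : 0 8 88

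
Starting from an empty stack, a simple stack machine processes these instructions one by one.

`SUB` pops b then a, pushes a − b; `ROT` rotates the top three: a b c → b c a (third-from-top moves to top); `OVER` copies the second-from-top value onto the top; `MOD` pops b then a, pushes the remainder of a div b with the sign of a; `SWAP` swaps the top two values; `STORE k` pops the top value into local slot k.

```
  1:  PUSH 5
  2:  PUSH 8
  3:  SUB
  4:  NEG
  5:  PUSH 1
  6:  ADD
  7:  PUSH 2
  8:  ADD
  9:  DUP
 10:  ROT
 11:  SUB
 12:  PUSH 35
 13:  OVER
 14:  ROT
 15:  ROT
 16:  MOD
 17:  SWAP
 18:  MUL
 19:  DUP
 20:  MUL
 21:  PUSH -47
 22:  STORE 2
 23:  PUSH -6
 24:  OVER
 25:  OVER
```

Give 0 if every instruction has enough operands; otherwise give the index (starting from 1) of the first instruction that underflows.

10

PUSH 5 -> [5]
PUSH 8 -> [5, 8]
SUB    -> [-3]
NEG    -> [3]
PUSH 1 -> [3, 1]
ADD    -> [4]
PUSH 2 -> [4, 2]
ADD    -> [6]
DUP    -> [6, 6]
ROT  — needs 3 operands, stack has 2 → underflow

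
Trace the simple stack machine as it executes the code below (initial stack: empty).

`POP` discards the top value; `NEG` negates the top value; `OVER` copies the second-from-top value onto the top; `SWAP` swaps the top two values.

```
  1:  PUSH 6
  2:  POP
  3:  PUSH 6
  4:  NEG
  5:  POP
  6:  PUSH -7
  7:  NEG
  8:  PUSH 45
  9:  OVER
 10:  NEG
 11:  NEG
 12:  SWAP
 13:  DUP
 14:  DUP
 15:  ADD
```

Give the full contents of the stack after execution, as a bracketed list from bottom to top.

PUSH 6   6
POP      (empty)
PUSH 6   6
NEG      -6
POP      (empty)
PUSH -7  -7
NEG      7
PUSH 45  7 45
OVER     7 45 7
NEG      7 45 -7
NEG      7 45 7
SWAP     7 7 45
DUP      7 7 45 45
DUP      7 7 45 45 45
ADD      7 7 45 90

[7, 7, 45, 90]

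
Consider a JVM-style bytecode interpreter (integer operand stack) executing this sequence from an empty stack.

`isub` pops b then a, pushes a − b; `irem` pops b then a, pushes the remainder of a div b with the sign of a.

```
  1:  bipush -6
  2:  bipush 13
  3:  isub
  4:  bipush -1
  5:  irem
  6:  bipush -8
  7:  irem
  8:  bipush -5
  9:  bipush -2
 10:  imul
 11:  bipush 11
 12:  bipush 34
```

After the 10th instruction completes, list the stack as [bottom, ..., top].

bipush -6 -> [-6]
bipush 13 -> [-6, 13]
isub      -> [-19]
bipush -1 -> [-19, -1]
irem      -> [0]
bipush -8 -> [0, -8]
irem      -> [0]
bipush -5 -> [0, -5]
bipush -2 -> [0, -5, -2]
imul      -> [0, 10]

[0, 10]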